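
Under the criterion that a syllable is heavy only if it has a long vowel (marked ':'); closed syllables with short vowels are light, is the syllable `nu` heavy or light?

light

`nu`: short vowel, open (no coda). Short vowel → light.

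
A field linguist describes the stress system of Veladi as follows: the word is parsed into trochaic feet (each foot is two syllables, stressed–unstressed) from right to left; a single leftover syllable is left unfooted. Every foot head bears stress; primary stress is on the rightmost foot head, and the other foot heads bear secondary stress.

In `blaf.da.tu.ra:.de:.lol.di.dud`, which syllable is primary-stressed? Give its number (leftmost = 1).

7

Parse right to left into trochaic (ˈσσ) feet: (ˈblaf.da) (ˈtu.ra:) (ˈde:.lol) (ˈdi.dud).
Foot heads (stressed positions): 1, 3, 5, 7.
End Rule Rightmost: primary stress on the rightmost head = syllable 7.
Primary stress: syllable 7 → blaf.da.tu.ra:.de:.lol.ˈdi.dud.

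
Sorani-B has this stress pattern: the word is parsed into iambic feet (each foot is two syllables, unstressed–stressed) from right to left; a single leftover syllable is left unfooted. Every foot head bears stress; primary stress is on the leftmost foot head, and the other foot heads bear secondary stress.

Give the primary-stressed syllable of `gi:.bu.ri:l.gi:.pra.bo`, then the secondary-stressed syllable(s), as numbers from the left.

Parse right to left into iambic (σˈσ) feet: (gi:.ˈbu) (ri:l.ˈgi:) (pra.ˈbo).
Foot heads (stressed positions): 2, 4, 6.
End Rule Leftmost: primary stress on the leftmost head = syllable 2.
Secondary stress on 4, 6: gi:.ˈbu.ri:l.ˌgi:.pra.ˌbo.

primary 2, secondary 4, 6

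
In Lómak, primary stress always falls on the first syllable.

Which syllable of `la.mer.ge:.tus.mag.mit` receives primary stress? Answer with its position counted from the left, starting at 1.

1

The word has 6 syllables; the first syllable is syllable 1 (la).
Primary stress: syllable 1 → ˈla.mer.ge:.tus.mag.mit.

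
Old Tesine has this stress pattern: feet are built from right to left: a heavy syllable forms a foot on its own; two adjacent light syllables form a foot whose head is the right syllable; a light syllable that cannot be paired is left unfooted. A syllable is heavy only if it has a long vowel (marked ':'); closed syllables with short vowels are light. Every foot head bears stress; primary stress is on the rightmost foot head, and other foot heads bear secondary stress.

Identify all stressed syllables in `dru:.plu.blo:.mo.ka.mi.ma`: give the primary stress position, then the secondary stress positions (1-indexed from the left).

primary 7, secondary 1, 3, 5

Weights: 1 dru: H, 2 plu L, 3 blo: H, 4 mo L, 5 ka L, 6 mi L, 7 ma L.
Parse right to left (heavy = foot alone; LL = one foot; stranded L unfooted): (ˈdru:) plu (ˈblo:) (mo.ˈka) (mi.ˈma).
Foot heads: 1, 3, 5, 7.
Primary stress on the rightmost head = syllable 7.
Secondary stress on 1, 3, 5: ˌdru:.plu.ˌblo:.mo.ˌka.mi.ˈma.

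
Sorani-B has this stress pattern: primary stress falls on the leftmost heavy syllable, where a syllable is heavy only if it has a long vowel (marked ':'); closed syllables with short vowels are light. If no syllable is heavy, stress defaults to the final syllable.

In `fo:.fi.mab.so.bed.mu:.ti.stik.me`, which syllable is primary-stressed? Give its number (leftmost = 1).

1

Weights: 1 fo: H, 2 fi L, 3 mab L, 4 so L, 5 bed L, 6 mu: H, 7 ti L, 8 stik L, 9 me L.
Heavy syllables in the domain: 1, 6. The leftmost is syllable 1 (fo:).
Primary stress: syllable 1 → ˈfo:.fi.mab.so.bed.mu:.ti.stik.me.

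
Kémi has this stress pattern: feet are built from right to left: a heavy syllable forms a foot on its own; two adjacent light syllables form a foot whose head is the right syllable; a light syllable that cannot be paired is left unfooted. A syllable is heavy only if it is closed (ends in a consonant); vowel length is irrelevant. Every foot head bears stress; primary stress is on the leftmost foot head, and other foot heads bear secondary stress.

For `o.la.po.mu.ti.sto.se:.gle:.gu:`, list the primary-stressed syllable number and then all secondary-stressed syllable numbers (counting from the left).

primary 3, secondary 5, 7, 9

Weights: 1 o L, 2 la L, 3 po L, 4 mu L, 5 ti L, 6 sto L, 7 se: L, 8 gle: L, 9 gu: L.
Parse right to left (heavy = foot alone; LL = one foot; stranded L unfooted): o (la.ˈpo) (mu.ˈti) (sto.ˈse:) (gle:.ˈgu:).
Foot heads: 3, 5, 7, 9.
Primary stress on the leftmost head = syllable 3.
Secondary stress on 5, 7, 9: o.la.ˈpo.mu.ˌti.sto.ˌse:.gle:.ˌgu:.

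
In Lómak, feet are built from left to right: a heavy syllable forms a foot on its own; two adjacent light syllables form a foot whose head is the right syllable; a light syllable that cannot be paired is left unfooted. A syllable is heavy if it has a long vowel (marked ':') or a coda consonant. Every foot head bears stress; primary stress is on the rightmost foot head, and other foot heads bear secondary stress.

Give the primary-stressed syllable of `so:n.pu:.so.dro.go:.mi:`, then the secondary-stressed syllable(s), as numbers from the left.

primary 6, secondary 1, 2, 4, 5

Weights: 1 so:n H, 2 pu: H, 3 so L, 4 dro L, 5 go: H, 6 mi: H.
Parse left to right (heavy = foot alone; LL = one foot; stranded L unfooted): (ˈso:n) (ˈpu:) (so.ˈdro) (ˈgo:) (ˈmi:).
Foot heads: 1, 2, 4, 5, 6.
Primary stress on the rightmost head = syllable 6.
Secondary stress on 1, 2, 4, 5: ˌso:n.ˌpu:.so.ˌdro.ˌgo:.ˈmi:.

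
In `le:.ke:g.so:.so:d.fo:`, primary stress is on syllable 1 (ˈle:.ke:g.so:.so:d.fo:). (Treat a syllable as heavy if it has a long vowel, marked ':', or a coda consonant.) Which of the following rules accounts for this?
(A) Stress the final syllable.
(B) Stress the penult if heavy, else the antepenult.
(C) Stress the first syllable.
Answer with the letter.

C

Rule A → syllable 5 (observed: 1).
Rule B → syllable 4 (observed: 1).
Rule C → syllable 1 ✓.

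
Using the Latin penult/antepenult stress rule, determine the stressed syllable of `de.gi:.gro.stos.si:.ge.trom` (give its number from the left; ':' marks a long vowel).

Classical Latin: stress the penult if heavy (long vowel or closed), else the antepenult.
Weights: 5 si: H, 6 ge L, 7 trom H.
The penult (syllable 6, ge) is light, so stress falls on the antepenult (syllable 5, si:).
Stress on syllable 5: de.gi:.gro.stos.ˈsi:.ge.trom.

5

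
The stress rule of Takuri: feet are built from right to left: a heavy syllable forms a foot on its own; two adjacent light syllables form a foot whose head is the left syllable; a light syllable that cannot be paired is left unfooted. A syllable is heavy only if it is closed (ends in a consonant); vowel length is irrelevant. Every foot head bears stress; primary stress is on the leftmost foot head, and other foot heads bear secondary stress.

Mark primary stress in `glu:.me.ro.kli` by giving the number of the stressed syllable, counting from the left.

Weights: 1 glu: L, 2 me L, 3 ro L, 4 kli L.
Parse right to left (heavy = foot alone; LL = one foot; stranded L unfooted): (ˈglu:.me) (ˈro.kli).
Foot heads: 1, 3.
Primary stress on the leftmost head = syllable 1.
Primary stress: syllable 1 → ˈglu:.me.ro.kli.

1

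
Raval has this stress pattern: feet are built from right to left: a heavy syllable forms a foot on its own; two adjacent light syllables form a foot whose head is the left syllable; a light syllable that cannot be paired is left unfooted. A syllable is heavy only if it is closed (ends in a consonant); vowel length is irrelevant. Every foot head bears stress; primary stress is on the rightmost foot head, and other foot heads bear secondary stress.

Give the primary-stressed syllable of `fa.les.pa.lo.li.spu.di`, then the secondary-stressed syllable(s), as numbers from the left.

primary 6, secondary 2, 4

Weights: 1 fa L, 2 les H, 3 pa L, 4 lo L, 5 li L, 6 spu L, 7 di L.
Parse right to left (heavy = foot alone; LL = one foot; stranded L unfooted): fa (ˈles) pa (ˈlo.li) (ˈspu.di).
Foot heads: 2, 4, 6.
Primary stress on the rightmost head = syllable 6.
Secondary stress on 2, 4: fa.ˌles.pa.ˌlo.li.ˈspu.di.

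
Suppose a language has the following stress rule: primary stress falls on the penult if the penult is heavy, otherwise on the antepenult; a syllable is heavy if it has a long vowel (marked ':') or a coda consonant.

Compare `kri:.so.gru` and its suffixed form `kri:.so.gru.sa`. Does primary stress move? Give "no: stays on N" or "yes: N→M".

yes: 1→2

Base `kri:.so.gru` (3 syllables):
  Weights: 1 kri: H, 2 so L, 3 gru L.
  The penult (syllable 2, so) is light, so stress falls on the antepenult (syllable 1, kri:).
  → primary stress on syllable 1.
Suffixed `kri:.so.gru.sa` (4 syllables):
  Weights: 2 so L, 3 gru L, 4 sa L.
  The penult (syllable 3, gru) is light, so stress falls on the antepenult (syllable 2, so).
  → primary stress on syllable 2.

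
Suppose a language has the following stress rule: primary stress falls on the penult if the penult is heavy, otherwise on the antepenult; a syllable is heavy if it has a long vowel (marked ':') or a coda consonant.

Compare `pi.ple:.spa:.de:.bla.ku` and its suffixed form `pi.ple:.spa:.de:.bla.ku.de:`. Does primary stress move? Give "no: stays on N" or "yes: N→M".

Base `pi.ple:.spa:.de:.bla.ku` (6 syllables):
  Weights: 4 de: H, 5 bla L, 6 ku L.
  The penult (syllable 5, bla) is light, so stress falls on the antepenult (syllable 4, de:).
  → primary stress on syllable 4.
Suffixed `pi.ple:.spa:.de:.bla.ku.de:` (7 syllables):
  Weights: 5 bla L, 6 ku L, 7 de: H.
  The penult (syllable 6, ku) is light, so stress falls on the antepenult (syllable 5, bla).
  → primary stress on syllable 5.

yes: 4→5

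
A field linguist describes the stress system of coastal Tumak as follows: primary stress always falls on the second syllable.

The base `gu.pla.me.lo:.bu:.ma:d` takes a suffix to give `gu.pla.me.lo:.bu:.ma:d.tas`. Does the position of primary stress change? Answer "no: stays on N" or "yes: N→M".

no: stays on 2

Base `gu.pla.me.lo:.bu:.ma:d` (6 syllables):
  The word has 6 syllables; the second syllable is syllable 2 (pla).
  → primary stress on syllable 2.
Suffixed `gu.pla.me.lo:.bu:.ma:d.tas` (7 syllables):
  The word has 7 syllables; the second syllable is syllable 2 (pla).
  → primary stress on syllable 2.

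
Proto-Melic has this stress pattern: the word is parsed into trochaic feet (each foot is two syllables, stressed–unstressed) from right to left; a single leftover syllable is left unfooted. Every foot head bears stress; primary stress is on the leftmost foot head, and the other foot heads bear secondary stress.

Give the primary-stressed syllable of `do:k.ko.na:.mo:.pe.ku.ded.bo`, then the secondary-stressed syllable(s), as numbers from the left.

primary 1, secondary 3, 5, 7

Parse right to left into trochaic (ˈσσ) feet: (ˈdo:k.ko) (ˈna:.mo:) (ˈpe.ku) (ˈded.bo).
Foot heads (stressed positions): 1, 3, 5, 7.
End Rule Leftmost: primary stress on the leftmost head = syllable 1.
Secondary stress on 3, 5, 7: ˈdo:k.ko.ˌna:.mo:.ˌpe.ku.ˌded.bo.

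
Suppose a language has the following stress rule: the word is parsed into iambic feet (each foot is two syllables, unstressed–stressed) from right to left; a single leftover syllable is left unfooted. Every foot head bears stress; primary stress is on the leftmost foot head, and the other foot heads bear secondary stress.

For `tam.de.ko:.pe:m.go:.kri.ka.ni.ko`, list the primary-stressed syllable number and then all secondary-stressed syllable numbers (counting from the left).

primary 3, secondary 5, 7, 9

Parse right to left into iambic (σˈσ) feet: tam (de.ˈko:) (pe:m.ˈgo:) (kri.ˈka) (ni.ˈko). Syllable 1 is left unfooted.
Foot heads (stressed positions): 3, 5, 7, 9.
End Rule Leftmost: primary stress on the leftmost head = syllable 3.
Secondary stress on 5, 7, 9: tam.de.ˈko:.pe:m.ˌgo:.kri.ˌka.ni.ˌko.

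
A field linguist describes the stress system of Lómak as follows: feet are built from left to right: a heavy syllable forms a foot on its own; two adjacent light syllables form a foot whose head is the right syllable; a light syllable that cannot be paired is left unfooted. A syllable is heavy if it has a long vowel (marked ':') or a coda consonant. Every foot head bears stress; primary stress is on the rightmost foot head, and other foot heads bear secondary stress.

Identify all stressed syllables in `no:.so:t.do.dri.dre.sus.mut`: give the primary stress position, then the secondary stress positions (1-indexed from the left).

Weights: 1 no: H, 2 so:t H, 3 do L, 4 dri L, 5 dre L, 6 sus H, 7 mut H.
Parse left to right (heavy = foot alone; LL = one foot; stranded L unfooted): (ˈno:) (ˈso:t) (do.ˈdri) dre (ˈsus) (ˈmut).
Foot heads: 1, 2, 4, 6, 7.
Primary stress on the rightmost head = syllable 7.
Secondary stress on 1, 2, 4, 6: ˌno:.ˌso:t.do.ˌdri.dre.ˌsus.ˈmut.

primary 7, secondary 1, 2, 4, 6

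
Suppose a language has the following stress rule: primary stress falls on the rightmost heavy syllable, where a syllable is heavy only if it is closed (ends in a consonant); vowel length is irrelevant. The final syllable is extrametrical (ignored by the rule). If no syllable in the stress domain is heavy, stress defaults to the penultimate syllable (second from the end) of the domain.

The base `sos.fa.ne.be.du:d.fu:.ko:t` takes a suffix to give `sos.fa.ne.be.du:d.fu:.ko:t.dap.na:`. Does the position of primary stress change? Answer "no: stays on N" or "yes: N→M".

yes: 5→8

Base `sos.fa.ne.be.du:d.fu:.ko:t` (7 syllables):
  The final syllable (7, ko:t) is extrametrical; the stress domain is syllables 1–6.
  Weights: 1 sos H, 2 fa L, 3 ne L, 4 be L, 5 du:d H, 6 fu: L.
  Heavy syllables in the domain: 1, 5. The rightmost is syllable 5 (du:d).
  → primary stress on syllable 5.
Suffixed `sos.fa.ne.be.du:d.fu:.ko:t.dap.na:` (9 syllables):
  The final syllable (9, na:) is extrametrical; the stress domain is syllables 1–8.
  Weights: 1 sos H, 2 fa L, 3 ne L, 4 be L, 5 du:d H, 6 fu: L, 7 ko:t H, 8 dap H.
  Heavy syllables in the domain: 1, 5, 7, 8. The rightmost is syllable 8 (dap).
  → primary stress on syllable 8.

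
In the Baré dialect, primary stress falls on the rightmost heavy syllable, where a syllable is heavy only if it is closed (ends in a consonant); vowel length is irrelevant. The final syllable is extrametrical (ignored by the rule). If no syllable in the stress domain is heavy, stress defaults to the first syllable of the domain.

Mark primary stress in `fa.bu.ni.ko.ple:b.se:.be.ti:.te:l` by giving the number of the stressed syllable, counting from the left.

The final syllable (9, te:l) is extrametrical; the stress domain is syllables 1–8.
Weights: 1 fa L, 2 bu L, 3 ni L, 4 ko L, 5 ple:b H, 6 se: L, 7 be L, 8 ti: L.
Heavy syllables in the domain: 5. The rightmost is syllable 5 (ple:b).
Primary stress: syllable 5 → fa.bu.ni.ko.ˈple:b.se:.be.ti:.te:l.

5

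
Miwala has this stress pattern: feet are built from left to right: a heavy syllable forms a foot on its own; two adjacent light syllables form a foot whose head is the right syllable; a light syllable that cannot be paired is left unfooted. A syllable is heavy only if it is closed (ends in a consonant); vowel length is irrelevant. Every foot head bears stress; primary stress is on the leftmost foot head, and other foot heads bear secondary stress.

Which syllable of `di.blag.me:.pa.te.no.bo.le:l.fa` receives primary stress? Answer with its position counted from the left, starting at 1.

2

Weights: 1 di L, 2 blag H, 3 me: L, 4 pa L, 5 te L, 6 no L, 7 bo L, 8 le:l H, 9 fa L.
Parse left to right (heavy = foot alone; LL = one foot; stranded L unfooted): di (ˈblag) (me:.ˈpa) (te.ˈno) bo (ˈle:l) fa.
Foot heads: 2, 4, 6, 8.
Primary stress on the leftmost head = syllable 2.
Primary stress: syllable 2 → di.ˈblag.me:.pa.te.no.bo.le:l.fa.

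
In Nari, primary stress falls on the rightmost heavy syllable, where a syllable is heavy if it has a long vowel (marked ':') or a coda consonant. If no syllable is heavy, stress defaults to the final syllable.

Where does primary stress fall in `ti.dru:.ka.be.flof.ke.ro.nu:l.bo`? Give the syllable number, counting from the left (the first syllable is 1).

8

Weights: 1 ti L, 2 dru: H, 3 ka L, 4 be L, 5 flof H, 6 ke L, 7 ro L, 8 nu:l H, 9 bo L.
Heavy syllables in the domain: 2, 5, 8. The rightmost is syllable 8 (nu:l).
Primary stress: syllable 8 → ti.dru:.ka.be.flof.ke.ro.ˈnu:l.bo.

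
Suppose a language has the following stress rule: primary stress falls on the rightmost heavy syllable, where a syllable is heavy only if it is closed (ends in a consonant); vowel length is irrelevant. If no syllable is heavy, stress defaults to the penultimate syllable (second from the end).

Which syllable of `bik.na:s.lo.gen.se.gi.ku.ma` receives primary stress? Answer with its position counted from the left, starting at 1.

4

Weights: 1 bik H, 2 na:s H, 3 lo L, 4 gen H, 5 se L, 6 gi L, 7 ku L, 8 ma L.
Heavy syllables in the domain: 1, 2, 4. The rightmost is syllable 4 (gen).
Primary stress: syllable 4 → bik.na:s.lo.ˈgen.se.gi.ku.ma.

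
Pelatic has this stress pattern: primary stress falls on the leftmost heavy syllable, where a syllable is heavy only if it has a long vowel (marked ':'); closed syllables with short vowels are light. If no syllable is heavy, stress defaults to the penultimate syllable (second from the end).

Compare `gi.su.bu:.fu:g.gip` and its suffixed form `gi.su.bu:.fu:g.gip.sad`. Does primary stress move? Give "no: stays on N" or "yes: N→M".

no: stays on 3

Base `gi.su.bu:.fu:g.gip` (5 syllables):
  Weights: 1 gi L, 2 su L, 3 bu: H, 4 fu:g H, 5 gip L.
  Heavy syllables in the domain: 3, 4. The leftmost is syllable 3 (bu:).
  → primary stress on syllable 3.
Suffixed `gi.su.bu:.fu:g.gip.sad` (6 syllables):
  Weights: 1 gi L, 2 su L, 3 bu: H, 4 fu:g H, 5 gip L, 6 sad L.
  Heavy syllables in the domain: 3, 4. The leftmost is syllable 3 (bu:).
  → primary stress on syllable 3.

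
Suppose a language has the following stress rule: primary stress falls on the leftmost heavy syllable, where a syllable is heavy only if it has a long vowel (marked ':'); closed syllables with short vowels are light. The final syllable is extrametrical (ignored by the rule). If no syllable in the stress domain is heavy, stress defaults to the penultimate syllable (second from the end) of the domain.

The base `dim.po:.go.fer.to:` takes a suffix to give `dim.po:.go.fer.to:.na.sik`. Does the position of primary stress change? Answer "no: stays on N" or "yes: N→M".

no: stays on 2

Base `dim.po:.go.fer.to:` (5 syllables):
  The final syllable (5, to:) is extrametrical; the stress domain is syllables 1–4.
  Weights: 1 dim L, 2 po: H, 3 go L, 4 fer L.
  Heavy syllables in the domain: 2. The leftmost is syllable 2 (po:).
  → primary stress on syllable 2.
Suffixed `dim.po:.go.fer.to:.na.sik` (7 syllables):
  The final syllable (7, sik) is extrametrical; the stress domain is syllables 1–6.
  Weights: 1 dim L, 2 po: H, 3 go L, 4 fer L, 5 to: H, 6 na L.
  Heavy syllables in the domain: 2, 5. The leftmost is syllable 2 (po:).
  → primary stress on syllable 2.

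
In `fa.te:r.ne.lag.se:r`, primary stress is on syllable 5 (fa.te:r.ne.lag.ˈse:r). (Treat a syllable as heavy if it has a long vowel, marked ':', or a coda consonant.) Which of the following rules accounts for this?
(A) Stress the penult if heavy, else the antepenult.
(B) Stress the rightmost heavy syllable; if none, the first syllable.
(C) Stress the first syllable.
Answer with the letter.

B

Rule A → syllable 4 (observed: 5).
Rule B → syllable 5 ✓.
Rule C → syllable 1 (observed: 5).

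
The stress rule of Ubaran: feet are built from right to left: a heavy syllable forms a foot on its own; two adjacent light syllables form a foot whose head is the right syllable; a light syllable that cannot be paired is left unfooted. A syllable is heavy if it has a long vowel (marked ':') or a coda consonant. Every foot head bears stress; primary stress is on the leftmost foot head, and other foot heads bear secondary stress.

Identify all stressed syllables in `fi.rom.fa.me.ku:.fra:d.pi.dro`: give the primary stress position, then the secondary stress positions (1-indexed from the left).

Weights: 1 fi L, 2 rom H, 3 fa L, 4 me L, 5 ku: H, 6 fra:d H, 7 pi L, 8 dro L.
Parse right to left (heavy = foot alone; LL = one foot; stranded L unfooted): fi (ˈrom) (fa.ˈme) (ˈku:) (ˈfra:d) (pi.ˈdro).
Foot heads: 2, 4, 5, 6, 8.
Primary stress on the leftmost head = syllable 2.
Secondary stress on 4, 5, 6, 8: fi.ˈrom.fa.ˌme.ˌku:.ˌfra:d.pi.ˌdro.

primary 2, secondary 4, 5, 6, 8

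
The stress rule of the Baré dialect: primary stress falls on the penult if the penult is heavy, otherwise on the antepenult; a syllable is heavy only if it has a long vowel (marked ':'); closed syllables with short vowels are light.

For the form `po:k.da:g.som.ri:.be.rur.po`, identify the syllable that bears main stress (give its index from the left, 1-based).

Weights: 5 be L, 6 rur L, 7 po L.
The penult (syllable 6, rur) is light, so stress falls on the antepenult (syllable 5, be).
Primary stress: syllable 5 → po:k.da:g.som.ri:.ˈbe.rur.po.

5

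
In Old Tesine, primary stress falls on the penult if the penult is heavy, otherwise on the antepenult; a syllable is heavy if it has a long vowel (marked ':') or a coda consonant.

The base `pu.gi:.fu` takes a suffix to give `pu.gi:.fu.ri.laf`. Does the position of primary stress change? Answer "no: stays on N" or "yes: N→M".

Base `pu.gi:.fu` (3 syllables):
  Weights: 1 pu L, 2 gi: H, 3 fu L.
  The penult (syllable 2, gi:) is heavy, so it takes stress.
  → primary stress on syllable 2.
Suffixed `pu.gi:.fu.ri.laf` (5 syllables):
  Weights: 3 fu L, 4 ri L, 5 laf H.
  The penult (syllable 4, ri) is light, so stress falls on the antepenult (syllable 3, fu).
  → primary stress on syllable 3.

yes: 2→3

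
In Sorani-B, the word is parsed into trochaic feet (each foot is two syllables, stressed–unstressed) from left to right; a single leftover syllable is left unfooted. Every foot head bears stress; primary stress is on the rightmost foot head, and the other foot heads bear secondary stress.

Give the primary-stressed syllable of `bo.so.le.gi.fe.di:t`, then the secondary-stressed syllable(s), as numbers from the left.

primary 5, secondary 1, 3

Parse left to right into trochaic (ˈσσ) feet: (ˈbo.so) (ˈle.gi) (ˈfe.di:t).
Foot heads (stressed positions): 1, 3, 5.
End Rule Rightmost: primary stress on the rightmost head = syllable 5.
Secondary stress on 1, 3: ˌbo.so.ˌle.gi.ˈfe.di:t.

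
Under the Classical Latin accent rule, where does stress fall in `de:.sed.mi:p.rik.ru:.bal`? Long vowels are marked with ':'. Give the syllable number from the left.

5

Classical Latin: stress the penult if heavy (long vowel or closed), else the antepenult.
Weights: 4 rik H, 5 ru: H, 6 bal H.
The penult (syllable 5, ru:) is heavy, so it takes stress.
Stress on syllable 5: de:.sed.mi:p.rik.ˈru:.bal.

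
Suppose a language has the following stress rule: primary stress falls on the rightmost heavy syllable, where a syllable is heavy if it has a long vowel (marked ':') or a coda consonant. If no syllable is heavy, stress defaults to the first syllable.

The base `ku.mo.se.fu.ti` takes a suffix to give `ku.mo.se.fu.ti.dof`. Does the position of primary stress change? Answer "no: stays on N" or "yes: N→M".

yes: 1→6

Base `ku.mo.se.fu.ti` (5 syllables):
  Weights: 1 ku L, 2 mo L, 3 se L, 4 fu L, 5 ti L.
  No heavy syllable in the domain; default to the first syllable = syllable 1.
  → primary stress on syllable 1.
Suffixed `ku.mo.se.fu.ti.dof` (6 syllables):
  Weights: 1 ku L, 2 mo L, 3 se L, 4 fu L, 5 ti L, 6 dof H.
  Heavy syllables in the domain: 6. The rightmost is syllable 6 (dof).
  → primary stress on syllable 6.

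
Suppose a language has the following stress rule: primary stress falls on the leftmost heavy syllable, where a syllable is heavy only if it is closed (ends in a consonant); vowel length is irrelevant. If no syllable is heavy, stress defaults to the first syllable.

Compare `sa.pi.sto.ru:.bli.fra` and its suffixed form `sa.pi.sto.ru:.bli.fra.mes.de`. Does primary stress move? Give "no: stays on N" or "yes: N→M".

yes: 1→7

Base `sa.pi.sto.ru:.bli.fra` (6 syllables):
  Weights: 1 sa L, 2 pi L, 3 sto L, 4 ru: L, 5 bli L, 6 fra L.
  No heavy syllable in the domain; default to the first syllable = syllable 1.
  → primary stress on syllable 1.
Suffixed `sa.pi.sto.ru:.bli.fra.mes.de` (8 syllables):
  Weights: 1 sa L, 2 pi L, 3 sto L, 4 ru: L, 5 bli L, 6 fra L, 7 mes H, 8 de L.
  Heavy syllables in the domain: 7. The leftmost is syllable 7 (mes).
  → primary stress on syllable 7.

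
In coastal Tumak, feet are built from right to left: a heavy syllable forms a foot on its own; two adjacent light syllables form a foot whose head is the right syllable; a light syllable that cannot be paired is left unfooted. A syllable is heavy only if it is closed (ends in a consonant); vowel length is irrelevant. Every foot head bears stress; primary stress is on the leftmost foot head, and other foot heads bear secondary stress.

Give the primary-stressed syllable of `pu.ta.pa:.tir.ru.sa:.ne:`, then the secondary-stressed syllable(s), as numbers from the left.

Weights: 1 pu L, 2 ta L, 3 pa: L, 4 tir H, 5 ru L, 6 sa: L, 7 ne: L.
Parse right to left (heavy = foot alone; LL = one foot; stranded L unfooted): pu (ta.ˈpa:) (ˈtir) ru (sa:.ˈne:).
Foot heads: 3, 4, 7.
Primary stress on the leftmost head = syllable 3.
Secondary stress on 4, 7: pu.ta.ˈpa:.ˌtir.ru.sa:.ˌne:.

primary 3, secondary 4, 7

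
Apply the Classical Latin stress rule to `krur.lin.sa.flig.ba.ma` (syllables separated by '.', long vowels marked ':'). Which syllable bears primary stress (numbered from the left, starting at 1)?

4

Classical Latin: stress the penult if heavy (long vowel or closed), else the antepenult.
Weights: 4 flig H, 5 ba L, 6 ma L.
The penult (syllable 5, ba) is light, so stress falls on the antepenult (syllable 4, flig).
Stress on syllable 4: krur.lin.sa.ˈflig.ba.ma.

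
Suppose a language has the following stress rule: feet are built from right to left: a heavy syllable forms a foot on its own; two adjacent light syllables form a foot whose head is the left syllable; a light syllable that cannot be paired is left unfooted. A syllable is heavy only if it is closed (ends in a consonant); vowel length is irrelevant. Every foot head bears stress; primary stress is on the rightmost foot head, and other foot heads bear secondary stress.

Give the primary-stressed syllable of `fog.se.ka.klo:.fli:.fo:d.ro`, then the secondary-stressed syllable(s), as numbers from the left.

primary 6, secondary 1, 2, 4

Weights: 1 fog H, 2 se L, 3 ka L, 4 klo: L, 5 fli: L, 6 fo:d H, 7 ro L.
Parse right to left (heavy = foot alone; LL = one foot; stranded L unfooted): (ˈfog) (ˈse.ka) (ˈklo:.fli:) (ˈfo:d) ro.
Foot heads: 1, 2, 4, 6.
Primary stress on the rightmost head = syllable 6.
Secondary stress on 1, 2, 4: ˌfog.ˌse.ka.ˌklo:.fli:.ˈfo:d.ro.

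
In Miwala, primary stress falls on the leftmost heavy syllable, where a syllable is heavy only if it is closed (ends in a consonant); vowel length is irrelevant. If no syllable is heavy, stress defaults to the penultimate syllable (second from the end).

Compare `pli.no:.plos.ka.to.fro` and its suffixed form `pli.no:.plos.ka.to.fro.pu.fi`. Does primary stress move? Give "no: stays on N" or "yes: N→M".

Base `pli.no:.plos.ka.to.fro` (6 syllables):
  Weights: 1 pli L, 2 no: L, 3 plos H, 4 ka L, 5 to L, 6 fro L.
  Heavy syllables in the domain: 3. The leftmost is syllable 3 (plos).
  → primary stress on syllable 3.
Suffixed `pli.no:.plos.ka.to.fro.pu.fi` (8 syllables):
  Weights: 1 pli L, 2 no: L, 3 plos H, 4 ka L, 5 to L, 6 fro L, 7 pu L, 8 fi L.
  Heavy syllables in the domain: 3. The leftmost is syllable 3 (plos).
  → primary stress on syllable 3.

no: stays on 3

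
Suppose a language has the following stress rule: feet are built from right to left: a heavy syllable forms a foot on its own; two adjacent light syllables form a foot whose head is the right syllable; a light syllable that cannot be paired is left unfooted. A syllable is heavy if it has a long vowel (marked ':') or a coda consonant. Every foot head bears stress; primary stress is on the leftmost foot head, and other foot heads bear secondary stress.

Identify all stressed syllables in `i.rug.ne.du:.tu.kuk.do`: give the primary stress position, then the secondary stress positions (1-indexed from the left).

primary 2, secondary 4, 6

Weights: 1 i L, 2 rug H, 3 ne L, 4 du: H, 5 tu L, 6 kuk H, 7 do L.
Parse right to left (heavy = foot alone; LL = one foot; stranded L unfooted): i (ˈrug) ne (ˈdu:) tu (ˈkuk) do.
Foot heads: 2, 4, 6.
Primary stress on the leftmost head = syllable 2.
Secondary stress on 4, 6: i.ˈrug.ne.ˌdu:.tu.ˌkuk.do.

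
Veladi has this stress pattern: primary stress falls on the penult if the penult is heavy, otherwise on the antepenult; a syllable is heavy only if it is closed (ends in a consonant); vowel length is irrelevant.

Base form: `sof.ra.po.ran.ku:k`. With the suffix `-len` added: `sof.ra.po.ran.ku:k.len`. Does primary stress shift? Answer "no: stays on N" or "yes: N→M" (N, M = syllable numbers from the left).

Base `sof.ra.po.ran.ku:k` (5 syllables):
  Weights: 3 po L, 4 ran H, 5 ku:k H.
  The penult (syllable 4, ran) is heavy, so it takes stress.
  → primary stress on syllable 4.
Suffixed `sof.ra.po.ran.ku:k.len` (6 syllables):
  Weights: 4 ran H, 5 ku:k H, 6 len H.
  The penult (syllable 5, ku:k) is heavy, so it takes stress.
  → primary stress on syllable 5.

yes: 4→5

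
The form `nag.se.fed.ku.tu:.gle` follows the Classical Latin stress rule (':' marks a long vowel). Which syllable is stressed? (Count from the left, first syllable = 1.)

5

Classical Latin: stress the penult if heavy (long vowel or closed), else the antepenult.
Weights: 4 ku L, 5 tu: H, 6 gle L.
The penult (syllable 5, tu:) is heavy, so it takes stress.
Stress on syllable 5: nag.se.fed.ku.ˈtu:.gle.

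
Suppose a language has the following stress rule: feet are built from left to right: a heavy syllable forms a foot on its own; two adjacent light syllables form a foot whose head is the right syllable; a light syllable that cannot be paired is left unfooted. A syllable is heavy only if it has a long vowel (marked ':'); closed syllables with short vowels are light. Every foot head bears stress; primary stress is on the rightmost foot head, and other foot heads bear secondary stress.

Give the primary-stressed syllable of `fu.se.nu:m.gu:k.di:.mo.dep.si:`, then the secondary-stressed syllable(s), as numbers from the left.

primary 8, secondary 2, 3, 4, 5, 7

Weights: 1 fu L, 2 se L, 3 nu:m H, 4 gu:k H, 5 di: H, 6 mo L, 7 dep L, 8 si: H.
Parse left to right (heavy = foot alone; LL = one foot; stranded L unfooted): (fu.ˈse) (ˈnu:m) (ˈgu:k) (ˈdi:) (mo.ˈdep) (ˈsi:).
Foot heads: 2, 3, 4, 5, 7, 8.
Primary stress on the rightmost head = syllable 8.
Secondary stress on 2, 3, 4, 5, 7: fu.ˌse.ˌnu:m.ˌgu:k.ˌdi:.mo.ˌdep.ˈsi:.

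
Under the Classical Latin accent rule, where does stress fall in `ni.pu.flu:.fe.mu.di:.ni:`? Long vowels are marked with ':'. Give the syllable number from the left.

6

Classical Latin: stress the penult if heavy (long vowel or closed), else the antepenult.
Weights: 5 mu L, 6 di: H, 7 ni: H.
The penult (syllable 6, di:) is heavy, so it takes stress.
Stress on syllable 6: ni.pu.flu:.fe.mu.ˈdi:.ni:.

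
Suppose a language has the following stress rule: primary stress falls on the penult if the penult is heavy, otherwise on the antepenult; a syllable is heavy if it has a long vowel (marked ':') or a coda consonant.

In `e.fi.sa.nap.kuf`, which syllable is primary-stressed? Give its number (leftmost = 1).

Weights: 3 sa L, 4 nap H, 5 kuf H.
The penult (syllable 4, nap) is heavy, so it takes stress.
Primary stress: syllable 4 → e.fi.sa.ˈnap.kuf.

4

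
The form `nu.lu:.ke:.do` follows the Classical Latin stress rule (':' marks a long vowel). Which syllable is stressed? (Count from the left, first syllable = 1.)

Classical Latin: stress the penult if heavy (long vowel or closed), else the antepenult.
Weights: 2 lu: H, 3 ke: H, 4 do L.
The penult (syllable 3, ke:) is heavy, so it takes stress.
Stress on syllable 3: nu.lu:.ˈke:.do.

3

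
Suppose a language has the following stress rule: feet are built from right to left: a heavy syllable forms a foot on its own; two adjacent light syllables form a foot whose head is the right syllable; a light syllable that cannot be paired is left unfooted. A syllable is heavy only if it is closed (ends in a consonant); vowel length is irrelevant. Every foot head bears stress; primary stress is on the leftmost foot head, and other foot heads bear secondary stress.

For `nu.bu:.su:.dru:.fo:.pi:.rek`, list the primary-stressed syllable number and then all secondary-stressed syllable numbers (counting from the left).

primary 2, secondary 4, 6, 7

Weights: 1 nu L, 2 bu: L, 3 su: L, 4 dru: L, 5 fo: L, 6 pi: L, 7 rek H.
Parse right to left (heavy = foot alone; LL = one foot; stranded L unfooted): (nu.ˈbu:) (su:.ˈdru:) (fo:.ˈpi:) (ˈrek).
Foot heads: 2, 4, 6, 7.
Primary stress on the leftmost head = syllable 2.
Secondary stress on 4, 6, 7: nu.ˈbu:.su:.ˌdru:.fo:.ˌpi:.ˌrek.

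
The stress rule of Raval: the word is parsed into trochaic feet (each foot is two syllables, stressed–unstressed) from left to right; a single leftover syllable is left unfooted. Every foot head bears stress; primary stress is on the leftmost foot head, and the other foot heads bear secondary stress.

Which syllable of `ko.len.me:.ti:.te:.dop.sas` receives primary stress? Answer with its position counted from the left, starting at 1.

1

Parse left to right into trochaic (ˈσσ) feet: (ˈko.len) (ˈme:.ti:) (ˈte:.dop) sas. Syllable 7 is left unfooted.
Foot heads (stressed positions): 1, 3, 5.
End Rule Leftmost: primary stress on the leftmost head = syllable 1.
Primary stress: syllable 1 → ˈko.len.me:.ti:.te:.dop.sas.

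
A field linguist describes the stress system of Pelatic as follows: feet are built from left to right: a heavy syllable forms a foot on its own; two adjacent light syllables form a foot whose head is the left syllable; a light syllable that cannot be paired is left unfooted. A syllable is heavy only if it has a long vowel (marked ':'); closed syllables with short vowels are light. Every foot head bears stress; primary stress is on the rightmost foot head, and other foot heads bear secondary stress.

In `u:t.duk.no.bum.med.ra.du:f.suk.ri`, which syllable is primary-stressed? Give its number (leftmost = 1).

Weights: 1 u:t H, 2 duk L, 3 no L, 4 bum L, 5 med L, 6 ra L, 7 du:f H, 8 suk L, 9 ri L.
Parse left to right (heavy = foot alone; LL = one foot; stranded L unfooted): (ˈu:t) (ˈduk.no) (ˈbum.med) ra (ˈdu:f) (ˈsuk.ri).
Foot heads: 1, 2, 4, 7, 8.
Primary stress on the rightmost head = syllable 8.
Primary stress: syllable 8 → u:t.duk.no.bum.med.ra.du:f.ˈsuk.ri.

8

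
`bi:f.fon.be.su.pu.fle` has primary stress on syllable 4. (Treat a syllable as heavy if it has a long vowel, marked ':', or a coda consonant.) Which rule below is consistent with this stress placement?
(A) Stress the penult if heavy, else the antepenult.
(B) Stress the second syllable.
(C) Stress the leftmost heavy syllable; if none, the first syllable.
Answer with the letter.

A

Rule A → syllable 4 ✓.
Rule B → syllable 2 (observed: 4).
Rule C → syllable 1 (observed: 4).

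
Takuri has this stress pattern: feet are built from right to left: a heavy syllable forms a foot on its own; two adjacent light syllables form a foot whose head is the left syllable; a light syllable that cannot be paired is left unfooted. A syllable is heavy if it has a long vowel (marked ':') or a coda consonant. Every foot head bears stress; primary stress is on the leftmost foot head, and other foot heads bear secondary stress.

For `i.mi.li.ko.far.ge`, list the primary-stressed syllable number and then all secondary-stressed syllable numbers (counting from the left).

primary 1, secondary 3, 5

Weights: 1 i L, 2 mi L, 3 li L, 4 ko L, 5 far H, 6 ge L.
Parse right to left (heavy = foot alone; LL = one foot; stranded L unfooted): (ˈi.mi) (ˈli.ko) (ˈfar) ge.
Foot heads: 1, 3, 5.
Primary stress on the leftmost head = syllable 1.
Secondary stress on 3, 5: ˈi.mi.ˌli.ko.ˌfar.ge.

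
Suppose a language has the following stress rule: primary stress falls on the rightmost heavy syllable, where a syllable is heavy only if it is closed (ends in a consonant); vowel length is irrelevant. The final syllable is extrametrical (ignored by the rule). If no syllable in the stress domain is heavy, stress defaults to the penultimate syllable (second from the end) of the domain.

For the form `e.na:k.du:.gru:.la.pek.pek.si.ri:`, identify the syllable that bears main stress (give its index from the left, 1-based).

7

The final syllable (9, ri:) is extrametrical; the stress domain is syllables 1–8.
Weights: 1 e L, 2 na:k H, 3 du: L, 4 gru: L, 5 la L, 6 pek H, 7 pek H, 8 si L.
Heavy syllables in the domain: 2, 6, 7. The rightmost is syllable 7 (pek).
Primary stress: syllable 7 → e.na:k.du:.gru:.la.pek.ˈpek.si.ri:.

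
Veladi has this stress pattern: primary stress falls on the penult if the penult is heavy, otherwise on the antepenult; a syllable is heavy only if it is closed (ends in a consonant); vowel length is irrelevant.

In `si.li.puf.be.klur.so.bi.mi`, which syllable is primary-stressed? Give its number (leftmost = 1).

Weights: 6 so L, 7 bi L, 8 mi L.
The penult (syllable 7, bi) is light, so stress falls on the antepenult (syllable 6, so).
Primary stress: syllable 6 → si.li.puf.be.klur.ˈso.bi.mi.

6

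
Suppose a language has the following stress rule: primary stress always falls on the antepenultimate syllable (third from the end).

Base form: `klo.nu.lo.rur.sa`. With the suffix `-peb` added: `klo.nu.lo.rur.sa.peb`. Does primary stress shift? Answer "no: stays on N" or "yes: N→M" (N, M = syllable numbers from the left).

Base `klo.nu.lo.rur.sa` (5 syllables):
  The word has 5 syllables; the antepenultimate syllable (third from the end) is syllable 3 (lo).
  → primary stress on syllable 3.
Suffixed `klo.nu.lo.rur.sa.peb` (6 syllables):
  The word has 6 syllables; the antepenultimate syllable (third from the end) is syllable 4 (rur).
  → primary stress on syllable 4.

yes: 3→4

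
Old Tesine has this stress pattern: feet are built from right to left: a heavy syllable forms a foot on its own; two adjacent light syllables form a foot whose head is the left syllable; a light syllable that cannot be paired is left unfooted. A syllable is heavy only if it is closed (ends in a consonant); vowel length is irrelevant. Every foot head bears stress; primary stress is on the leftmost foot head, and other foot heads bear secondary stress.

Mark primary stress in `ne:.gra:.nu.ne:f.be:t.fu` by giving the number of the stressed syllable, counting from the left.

Weights: 1 ne: L, 2 gra: L, 3 nu L, 4 ne:f H, 5 be:t H, 6 fu L.
Parse right to left (heavy = foot alone; LL = one foot; stranded L unfooted): ne: (ˈgra:.nu) (ˈne:f) (ˈbe:t) fu.
Foot heads: 2, 4, 5.
Primary stress on the leftmost head = syllable 2.
Primary stress: syllable 2 → ne:.ˈgra:.nu.ne:f.be:t.fu.

2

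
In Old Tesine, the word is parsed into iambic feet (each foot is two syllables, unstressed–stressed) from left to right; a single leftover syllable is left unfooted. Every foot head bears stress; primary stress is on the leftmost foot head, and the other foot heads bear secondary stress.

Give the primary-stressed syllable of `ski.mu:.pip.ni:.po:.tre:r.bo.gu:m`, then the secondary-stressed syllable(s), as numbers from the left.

primary 2, secondary 4, 6, 8

Parse left to right into iambic (σˈσ) feet: (ski.ˈmu:) (pip.ˈni:) (po:.ˈtre:r) (bo.ˈgu:m).
Foot heads (stressed positions): 2, 4, 6, 8.
End Rule Leftmost: primary stress on the leftmost head = syllable 2.
Secondary stress on 4, 6, 8: ski.ˈmu:.pip.ˌni:.po:.ˌtre:r.bo.ˌgu:m.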